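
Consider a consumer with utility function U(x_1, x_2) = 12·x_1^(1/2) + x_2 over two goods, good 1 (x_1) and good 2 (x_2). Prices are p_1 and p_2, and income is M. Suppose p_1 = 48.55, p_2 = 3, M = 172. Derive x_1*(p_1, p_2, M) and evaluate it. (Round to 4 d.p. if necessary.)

x_1* = 0.1375

Utility is quasi-linear in x_2; the FOC for x_1 is 6/√x_1 = p_1/p_2.
Thus x_1* = (6·p_2/p_1)² — independent of M — with the rest of income spent on x_2.
Plugging in: x_1* = (6·3/48.55)² = 0.1375.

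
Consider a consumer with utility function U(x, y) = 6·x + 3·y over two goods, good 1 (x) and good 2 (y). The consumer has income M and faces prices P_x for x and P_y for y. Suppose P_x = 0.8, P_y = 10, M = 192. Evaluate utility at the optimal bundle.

V = 1440

Perfect substitutes: compare marginal utility per dollar. 6/P_x vs 3/P_y → 7.5 vs 0.3.
x gives more utility per dollar, so spend all income on x: x* = M/P_x, y* = 0.
Numerically: x* = 240, y* = 0.
Utility at the optimum: U(240, 0) = 1440.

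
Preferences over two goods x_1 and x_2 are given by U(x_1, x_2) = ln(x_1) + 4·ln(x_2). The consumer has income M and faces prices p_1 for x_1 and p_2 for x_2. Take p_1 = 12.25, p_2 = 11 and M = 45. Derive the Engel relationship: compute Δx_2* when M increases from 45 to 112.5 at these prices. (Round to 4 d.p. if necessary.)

MU_x_1/MU_x_2 = (x_2)/(4·x_1); tangency sets this equal to p_1/p_2.
Rearranging, p_2·x_2 = 4·p_1·x_1. Substituting into the budget gives p_1·x_1·(1 + 4) = M.
Demand: x_1*(p_1,p_2,M) = 0.2·M/p_1 and x_2* = 0.8·M/p_2.
At p_1=12.25, p_2=11, M=45: x_2* = 0.8·45/11 = 3.2727.
At M' = 112.5: x_2* = 8.1818. Change: 8.1818 − 3.2727 = 4.9091.

Δx_2* = 4.9091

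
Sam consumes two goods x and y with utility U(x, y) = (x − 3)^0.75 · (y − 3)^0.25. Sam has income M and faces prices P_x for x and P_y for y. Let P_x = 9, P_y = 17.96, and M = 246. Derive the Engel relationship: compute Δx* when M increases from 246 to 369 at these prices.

Δx* = 10.25

Let x' = x−3, y' = y−3. MRS = 3·y'/x' = P_x/P_y.
Substituting into the budget: x* = 3 + 0.75·(M − 3·P_x − 3·P_y)/P_x, and y* = 3 + 0.25·(…)/P_y.
Discretionary income = 246 − 3·9 − 3·17.96 = 165.12; x* = 3 + 0.75·165.12/9 = 16.76.
At M' = 369: x* = 27.01. Change: 27.01 − 16.76 = 10.25.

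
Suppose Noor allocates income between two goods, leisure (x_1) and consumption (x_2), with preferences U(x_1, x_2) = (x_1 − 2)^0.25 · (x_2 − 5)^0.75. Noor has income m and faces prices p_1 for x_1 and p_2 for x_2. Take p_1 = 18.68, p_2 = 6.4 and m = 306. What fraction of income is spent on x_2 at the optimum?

share on x_2 = 0.6846

MRS = (1/3)·(x_2−5)/(x_1−2). Tangency with p_1/p_2 gives x_2−5 = 3·(p_1/p_2)·(x_1−2).
Substituting into the budget: x_1* = 2 + 0.25·(m − 2·p_1 − 5·p_2)/p_1, and x_2* = 5 + 0.75·(…)/p_2.
Discretionary income = 306 − 2·18.68 − 5·6.4 = 236.64; x_1* = 2 + 0.25·236.64/18.68 = 5.167; x_2* = 5 + 0.75·236.64/6.4 = 32.7313.
Expenditure on x_2: 6.4·32.7313 = 209.48; share = 0.6846.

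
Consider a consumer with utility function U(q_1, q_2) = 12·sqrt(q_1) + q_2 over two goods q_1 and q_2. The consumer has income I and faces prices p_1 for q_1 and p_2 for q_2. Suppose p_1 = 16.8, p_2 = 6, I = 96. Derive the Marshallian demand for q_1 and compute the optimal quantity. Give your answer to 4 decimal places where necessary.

MU_q_1 = 6/√q_1, MU_q_2 = 1. Tangency: 6/√q_1 = p_1/p_2.
Thus q_1* = (6·p_2/p_1)² — independent of I — with the rest of income spent on q_2.
Plugging in: q_1* = (6·6/16.8)² = 4.5918.

q_1* = 4.5918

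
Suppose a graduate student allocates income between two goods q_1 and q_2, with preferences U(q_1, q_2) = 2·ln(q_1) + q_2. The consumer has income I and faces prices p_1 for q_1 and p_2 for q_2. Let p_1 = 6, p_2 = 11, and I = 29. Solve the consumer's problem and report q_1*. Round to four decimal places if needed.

At the given prices: q_1* = 2·11/6 = 3.6667.

q_1* = 3.6667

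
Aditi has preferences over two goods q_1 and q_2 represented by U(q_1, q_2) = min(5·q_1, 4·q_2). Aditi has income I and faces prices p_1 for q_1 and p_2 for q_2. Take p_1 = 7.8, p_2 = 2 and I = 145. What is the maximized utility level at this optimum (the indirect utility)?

V = 70.3883

Demand: q_1*(p_1,p_2,I) = 4·I/(4·p_1 + 5·p_2), q_2* = 5·I/(4·p_1 + 5·p_2).
Here 4·7.8 + 5·2 = 41.2, giving q_1* = 14.0777 and q_2* = 17.5971.
Utility at the optimum: U(14.0777, 17.5971) = 70.3883.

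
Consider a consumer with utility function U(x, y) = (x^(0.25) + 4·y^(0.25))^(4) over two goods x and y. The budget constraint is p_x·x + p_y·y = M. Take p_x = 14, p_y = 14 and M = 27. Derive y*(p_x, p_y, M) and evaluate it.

y* = 1.6662

From the CES first-order condition, (1/4)·(y/x)^(0.75) = p_x/p_y.
Hence y/x = (4·p_x/p_y)^(1/(0.75)), i.e. raised to the 4/3 power.
With the ratio pinned down, the budget gives x* = M/(p_x + p_y·(y/x)) and y* = (y/x)·x*.
Numerically y/x = 6.349604, so x* = 27/(14 + 14·6.349604) = 0.2624 and y* = 6.349604·0.2624 = 1.6662.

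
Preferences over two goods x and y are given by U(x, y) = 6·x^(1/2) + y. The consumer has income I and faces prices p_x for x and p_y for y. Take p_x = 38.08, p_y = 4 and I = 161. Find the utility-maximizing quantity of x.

x* = 0.0993

Set MRS = p_x/p_y: 3·x^(−1/2) = p_x/p_y.
Solve: √x = 3·p_y/p_x, so x*(p_x,p_y) = (3·p_y/p_x)², and y* = (I − p_x·x*)/p_y.
Plugging in: x* = (3·4/38.08)² = 0.0993.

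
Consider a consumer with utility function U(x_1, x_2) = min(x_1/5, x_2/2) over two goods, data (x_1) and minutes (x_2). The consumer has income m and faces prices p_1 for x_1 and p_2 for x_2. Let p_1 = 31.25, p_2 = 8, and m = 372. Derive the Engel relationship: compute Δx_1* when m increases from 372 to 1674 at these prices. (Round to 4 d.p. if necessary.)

Δx_1* = 37.7939

With perfect complements, no substitution: consume in ratio x_1:x_2 = 5:2.
Budget: p_1·x_1 + p_2·(2/5)·x_1 = m, so (5·p_1 + 2·p_2)·x_1 = 5·m.
Demand: x_1*(p_1,p_2,m) = 5·m/(5·p_1 + 2·p_2), x_2* = 2·m/(5·p_1 + 2·p_2).
Here 5·31.25 + 2·8 = 172.25, giving x_1* = 10.7983.
At m' = 1674: x_1* = 48.5922. Change: 48.5922 − 10.7983 = 37.7939.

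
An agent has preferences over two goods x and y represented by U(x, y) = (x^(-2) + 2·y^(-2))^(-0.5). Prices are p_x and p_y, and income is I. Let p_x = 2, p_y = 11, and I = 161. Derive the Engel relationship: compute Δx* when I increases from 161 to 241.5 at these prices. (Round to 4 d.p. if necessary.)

Δx* = 8.1714

MU_x ∝ x^(-3), MU_y ∝ 2·y^(-3), so MRS = (1/2)·(y/x)^(3) = p_x/p_y.
Solve for the ratio: y/x = [2·p_x/p_y]^(1/3).
With the ratio pinned down, the budget gives x* = I/(p_x + p_y·(y/x)) and y* = (y/x)·x*.
Numerically y/x = 0.713766, so x* = 161/(2 + 11·0.713766) = 16.3428.
At I' = 241.5: x* = 24.5142. Change: 24.5142 − 16.3428 = 8.1714.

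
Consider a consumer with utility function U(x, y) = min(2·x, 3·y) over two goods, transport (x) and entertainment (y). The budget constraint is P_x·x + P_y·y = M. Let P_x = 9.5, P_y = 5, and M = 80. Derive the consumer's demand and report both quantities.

x* = 6.2338, y* = 4.1558

With perfect complements, no substitution: consume in ratio x:y = 3:2.
Budget: P_x·x + P_y·(2/3)·x = M, so (3·P_x + 2·P_y)·x = 3·M.
Demand: x*(P_x,P_y,M) = 3·M/(3·P_x + 2·P_y), y* = 2·M/(3·P_x + 2·P_y).
Here 3·9.5 + 2·5 = 38.5, giving x* = 6.2338 and y* = 4.1558.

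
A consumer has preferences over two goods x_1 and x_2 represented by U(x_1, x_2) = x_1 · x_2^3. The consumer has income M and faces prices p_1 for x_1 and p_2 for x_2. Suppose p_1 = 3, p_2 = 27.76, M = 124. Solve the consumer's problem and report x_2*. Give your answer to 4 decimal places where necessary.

x_2* = 3.3501

The MRS is (1/3)·x_2/x_1. Set MRS = p_1/p_2.
So p_2·x_2 = 3·p_1·x_1; combined with the budget, a share 0.25 of income goes to x_1.
Demand: x_1*(p_1,p_2,M) = 0.25·M/p_1 and x_2* = 0.75·M/p_2.
At p_1=3, p_2=27.76, M=124: x_2* = 0.75·124/27.76 = 3.3501.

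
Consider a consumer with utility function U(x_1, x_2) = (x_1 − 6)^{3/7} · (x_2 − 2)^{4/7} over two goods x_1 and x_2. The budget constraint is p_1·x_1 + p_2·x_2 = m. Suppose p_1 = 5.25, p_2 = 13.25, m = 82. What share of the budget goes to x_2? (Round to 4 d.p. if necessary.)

MRS = (3/4)·(x_2−2)/(x_1−6). Tangency with p_1/p_2 gives x_2−2 = (4/3)·(p_1/p_2)·(x_1−6).
After buying the subsistence bundle (6, 2), a share 3/7 of the remaining income goes to x_1: x_1* = 6 + 3/7·(m − 6p_1 − 2p_2)/p_1.
Discretionary income = 82 − 6·5.25 − 2·13.25 = 24; x_1* = 6 + 3/7·24/5.25 = 7.9592; x_2* = 2 + 4/7·24/13.25 = 3.035.
Expenditure on x_2: 13.25·3.035 = 40.2143; share = 0.4904.

share on x_2 = 0.4904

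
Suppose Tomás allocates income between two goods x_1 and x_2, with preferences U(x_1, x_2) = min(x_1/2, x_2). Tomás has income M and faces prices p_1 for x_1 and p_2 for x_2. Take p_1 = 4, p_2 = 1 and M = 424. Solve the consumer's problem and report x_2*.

Leontief preferences: the optimum is at the kink where x_1/2 = x_2/1, i.e. x_2 = (1/2)·x_1.
Budget: p_1·x_1 + p_2·(1/2)·x_1 = M, so (2·p_1 + p_2)·x_1 = 2·M.
Demand: x_1*(p_1,p_2,M) = 2·M/(2·p_1 + p_2), x_2* = M/(2·p_1 + p_2).
Here 2·4 + 1 = 9, giving x_2* = 47.1111.

x_2* = 47.1111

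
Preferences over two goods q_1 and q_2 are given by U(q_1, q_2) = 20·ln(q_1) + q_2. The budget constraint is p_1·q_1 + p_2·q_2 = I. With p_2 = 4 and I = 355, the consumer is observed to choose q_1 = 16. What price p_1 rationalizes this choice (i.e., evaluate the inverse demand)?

p_1 = 5

Set MRS = p_1/p_2: (20/q_1)/1 = p_1/p_2.
So q_1*(p_1,p_2) = 20·p_2/p_1, independent of income; and q_2* = (I − 20·p_2)/p_2.
Set q_1* = 16 in the demand function and solve for p_1: p_1 = 5.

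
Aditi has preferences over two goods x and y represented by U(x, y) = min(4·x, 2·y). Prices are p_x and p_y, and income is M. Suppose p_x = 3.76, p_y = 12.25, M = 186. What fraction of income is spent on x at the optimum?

share on x = 0.1331

Leontief preferences: the optimum is at the kink where x/2 = y/4, i.e. y = 2·x.
Budget: p_x·x + p_y·2·x = M, so (2·p_x + 4·p_y)·x = 2·M.
Demand: x*(p_x,p_y,M) = 2·M/(2·p_x + 4·p_y), y* = 4·M/(2·p_x + 4·p_y).
Here 2·3.76 + 4·12.25 = 56.52, giving x* = 6.5817 and y* = 13.1635.
Expenditure on x: 3.76·6.5817 = 24.7473; share = 0.1331.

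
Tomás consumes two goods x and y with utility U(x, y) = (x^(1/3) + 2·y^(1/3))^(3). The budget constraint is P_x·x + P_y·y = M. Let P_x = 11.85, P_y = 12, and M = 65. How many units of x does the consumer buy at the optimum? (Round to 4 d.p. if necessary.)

x* = 1.4394

From the CES first-order condition, (1/2)·(y/x)^(2/3) = P_x/P_y.
Solve for the ratio: y/x = [2·P_x/P_y]^(1.5).
With the ratio pinned down, the budget gives x* = M/(P_x + P_y·(y/x)) and y* = (y/x)·x*.
Numerically y/x = 2.77556, so x* = 65/(11.85 + 12·2.77556) = 1.4394.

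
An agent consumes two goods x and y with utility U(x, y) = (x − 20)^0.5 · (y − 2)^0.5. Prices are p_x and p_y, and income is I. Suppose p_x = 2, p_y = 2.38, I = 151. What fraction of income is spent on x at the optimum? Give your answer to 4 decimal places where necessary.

This is Cobb-Douglas in (x−20, y−2): tangency gives 0.5·p_y·(y−2) = 0.5·p_x·(x−20).
After buying the subsistence bundle (20, 2), a share 0.5 of the remaining income goes to x: x* = 20 + 0.5·(I − 20p_x − 2p_y)/p_x.
Discretionary income = 151 − 20·2 − 2·2.38 = 106.24; x* = 20 + 0.5·106.24/2 = 46.56; y* = 2 + 0.5·106.24/2.38 = 24.3193.
Expenditure on x: 2·46.56 = 93.12; share = 0.6167.

share on x = 0.6167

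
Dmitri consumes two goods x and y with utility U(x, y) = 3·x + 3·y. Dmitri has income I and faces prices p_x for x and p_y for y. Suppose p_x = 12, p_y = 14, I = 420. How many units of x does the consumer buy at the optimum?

Perfect substitutes: compare marginal utility per dollar. 3/p_x vs 3/p_y → 0.25 vs 0.2143.
x gives more utility per dollar, so spend all income on x: x* = I/p_x, y* = 0.
Numerically: x* = 35, y* = 0.

x* = 35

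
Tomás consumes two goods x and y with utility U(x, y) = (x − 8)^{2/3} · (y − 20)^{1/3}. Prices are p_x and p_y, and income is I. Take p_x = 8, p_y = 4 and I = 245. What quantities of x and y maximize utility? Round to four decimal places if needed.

x* = 16.4167, y* = 28.4167

This is Cobb-Douglas in (x−8, y−20): tangency gives 2/3·p_y·(y−20) = 1/3·p_x·(x−8).
After buying the subsistence bundle (8, 20), a share 2/3 of the remaining income goes to x: x* = 8 + 2/3·(I − 8p_x − 20p_y)/p_x.
Discretionary income = 245 − 8·8 − 20·4 = 101; x* = 8 + 2/3·101/8 = 16.4167; y* = 20 + 1/3·101/4 = 28.4167.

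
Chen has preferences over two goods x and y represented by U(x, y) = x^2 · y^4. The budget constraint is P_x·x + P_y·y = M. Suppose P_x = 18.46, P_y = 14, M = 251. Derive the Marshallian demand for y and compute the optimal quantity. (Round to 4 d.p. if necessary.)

Tangency: MRS = (1/2)·y/x = P_x/P_y.
Rearranging, P_y·y = 2·P_x·x. Substituting into the budget gives P_x·x·(1 + 2) = M.
Demand: x*(P_x,P_y,M) = 1/3·M/P_x and y* = 2/3·M/P_y.
At P_x=18.46, P_y=14, M=251: y* = 2/3·251/14 = 11.9524.

y* = 11.9524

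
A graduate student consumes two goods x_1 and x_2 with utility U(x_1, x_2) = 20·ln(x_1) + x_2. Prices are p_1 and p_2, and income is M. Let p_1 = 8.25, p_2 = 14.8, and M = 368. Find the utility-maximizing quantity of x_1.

x_1* = 35.8788

So x_1*(p_1,p_2) = 20·p_2/p_1, independent of income; and x_2* = (M − 20·p_2)/p_2.
At the given prices: x_1* = 20·14.8/8.25 = 35.8788.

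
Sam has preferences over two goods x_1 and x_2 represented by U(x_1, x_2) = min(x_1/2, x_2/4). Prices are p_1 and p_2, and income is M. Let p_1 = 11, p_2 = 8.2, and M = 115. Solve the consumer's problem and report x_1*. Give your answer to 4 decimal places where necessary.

With perfect complements, no substitution: consume in ratio x_1:x_2 = 2:4.
Budget: p_1·x_1 + p_2·2·x_1 = M, so (2·p_1 + 4·p_2)·x_1 = 2·M.
Demand: x_1*(p_1,p_2,M) = 2·M/(2·p_1 + 4·p_2), x_2* = 4·M/(2·p_1 + 4·p_2).
Here 2·11 + 4·8.2 = 54.8, giving x_1* = 4.1971.

x_1* = 4.1971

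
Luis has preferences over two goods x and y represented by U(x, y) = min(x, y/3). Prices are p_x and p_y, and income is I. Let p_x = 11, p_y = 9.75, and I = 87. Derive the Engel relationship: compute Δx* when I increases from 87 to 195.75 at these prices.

Demand: x*(p_x,p_y,I) = I/(p_x + 3·p_y), y* = 3·I/(p_x + 3·p_y).
Here 11 + 3·9.75 = 40.25, giving x* = 2.1615.
At I' = 195.75: x* = 4.8634. Change: 4.8634 − 2.1615 = 2.7019.

Δx* = 2.7019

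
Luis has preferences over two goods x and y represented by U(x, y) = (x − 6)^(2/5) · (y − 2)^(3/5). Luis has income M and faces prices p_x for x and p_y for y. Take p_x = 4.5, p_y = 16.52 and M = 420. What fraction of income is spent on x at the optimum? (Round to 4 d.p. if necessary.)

MRS = (2/3)·(y−2)/(x−6). Tangency with p_x/p_y gives y−2 = (3/2)·(p_x/p_y)·(x−6).
After buying the subsistence bundle (6, 2), a share 0.4 of the remaining income goes to x: x* = 6 + 0.4·(M − 6p_x − 2p_y)/p_x.
Discretionary income = 420 − 6·4.5 − 2·16.52 = 359.96; x* = 6 + 0.4·359.96/4.5 = 37.9964; y* = 2 + 0.6·359.96/16.52 = 15.0736.
Expenditure on x: 4.5·37.9964 = 170.984; share = 0.4071.

share on x = 0.4071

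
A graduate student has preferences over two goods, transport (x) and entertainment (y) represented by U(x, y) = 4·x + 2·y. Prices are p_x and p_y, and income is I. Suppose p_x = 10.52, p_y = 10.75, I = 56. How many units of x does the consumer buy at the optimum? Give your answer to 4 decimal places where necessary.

x* = 5.3232

x gives more utility per dollar, so spend all income on x: x* = I/p_x, y* = 0.
Numerically: x* = 5.3232, y* = 0.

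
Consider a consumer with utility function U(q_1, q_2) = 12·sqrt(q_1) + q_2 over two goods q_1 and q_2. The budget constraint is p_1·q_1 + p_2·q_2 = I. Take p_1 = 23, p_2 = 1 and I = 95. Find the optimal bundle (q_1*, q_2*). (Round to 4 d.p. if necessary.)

q_1* = 0.0681, q_2* = 93.4348

Thus q_1* = (6·p_2/p_1)² — independent of I — with the rest of income spent on q_2.
Plugging in: q_1* = (6·1/23)² = 0.0681, q_2* = 93.4348.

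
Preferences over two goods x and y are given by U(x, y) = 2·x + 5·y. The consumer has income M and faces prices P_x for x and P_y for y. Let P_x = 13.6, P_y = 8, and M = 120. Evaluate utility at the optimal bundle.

y gives more utility per dollar, so spend all income on y: y* = M/P_y, x* = 0.
Numerically: x* = 0, y* = 15.
Utility at the optimum: U(0, 15) = 75.

V = 75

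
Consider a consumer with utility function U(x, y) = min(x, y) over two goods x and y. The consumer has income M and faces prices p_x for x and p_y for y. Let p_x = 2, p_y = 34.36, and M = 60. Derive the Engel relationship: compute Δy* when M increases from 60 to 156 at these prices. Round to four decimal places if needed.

Leontief preferences: the optimum is at the kink where x/1 = y/1, i.e. y = x.
Budget: p_x·x + p_y·x = M, so (p_x + p_y)·x = M.
Demand: x*(p_x,p_y,M) = M/(p_x + p_y), y* = M/(p_x + p_y).
Here 2 + 34.36 = 36.36, giving y* = 1.6502.
At M' = 156: y* = 4.2904. Change: 4.2904 − 1.6502 = 2.6403.

Δy* = 2.6403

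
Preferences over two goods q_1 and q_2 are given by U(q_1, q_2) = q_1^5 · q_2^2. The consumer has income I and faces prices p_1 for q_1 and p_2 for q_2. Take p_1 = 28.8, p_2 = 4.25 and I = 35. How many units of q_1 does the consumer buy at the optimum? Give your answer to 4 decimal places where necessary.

MU_q_1/MU_q_2 = (5·q_2)/(2·q_1); tangency sets this equal to p_1/p_2.
So 5·p_2·q_2 = 2·p_1·q_1; combined with the budget, a share 5/7 of income goes to q_1.
Demand: q_1*(p_1,p_2,I) = 5/7·I/p_1 and q_2* = 2/7·I/p_2.
At p_1=28.8, p_2=4.25, I=35: q_1* = 5/7·35/28.8 = 0.8681.

q_1* = 0.8681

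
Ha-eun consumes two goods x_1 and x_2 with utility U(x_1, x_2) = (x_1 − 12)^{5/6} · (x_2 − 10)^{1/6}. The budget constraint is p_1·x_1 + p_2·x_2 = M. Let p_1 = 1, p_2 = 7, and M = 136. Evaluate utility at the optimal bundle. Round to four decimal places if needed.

V = 24.881

MRS = 5·(x_2−10)/(x_1−12). Tangency with p_1/p_2 gives x_2−10 = (1/5)·(p_1/p_2)·(x_1−12).
Substituting into the budget: x_1* = 12 + 5/6·(M − 12·p_1 − 10·p_2)/p_1, and x_2* = 10 + 1/6·(…)/p_2.
Discretionary income = 136 − 12·1 − 10·7 = 54; x_1* = 12 + 5/6·54/1 = 57; x_2* = 10 + 1/6·54/7 = 11.2857.
Utility at the optimum: U(57, 11.2857) = 24.881.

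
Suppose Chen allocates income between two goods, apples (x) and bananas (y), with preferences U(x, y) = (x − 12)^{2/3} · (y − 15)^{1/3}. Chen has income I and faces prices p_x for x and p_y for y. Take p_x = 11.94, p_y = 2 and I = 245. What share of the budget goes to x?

share on x = 0.78

Discretionary income = 245 − 12·11.94 − 15·2 = 71.72; x* = 12 + 2/3·71.72/11.94 = 16.0045; y* = 15 + 1/3·71.72/2 = 26.9533.
Expenditure on x: 11.94·16.0045 = 191.0933; share = 0.78.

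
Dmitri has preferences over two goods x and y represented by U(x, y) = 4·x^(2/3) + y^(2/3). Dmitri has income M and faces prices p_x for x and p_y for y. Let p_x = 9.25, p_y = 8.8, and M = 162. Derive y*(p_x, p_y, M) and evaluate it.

y* = 0.3124

Substitute y = (y/x)·x into the budget: x* = M/(p_x + p_y·(y/x)).
Numerically y/x = 0.018147, so x* = 162/(9.25 + 8.8·0.018147) = 17.2163 and y* = 0.018147·17.2163 = 0.3124.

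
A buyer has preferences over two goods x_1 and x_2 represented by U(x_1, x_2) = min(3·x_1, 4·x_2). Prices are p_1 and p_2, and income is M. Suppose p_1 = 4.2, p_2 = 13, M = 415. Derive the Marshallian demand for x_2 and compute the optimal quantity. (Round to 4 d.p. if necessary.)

x_2* = 22.3118

Demand: x_1*(p_1,p_2,M) = 4·M/(4·p_1 + 3·p_2), x_2* = 3·M/(4·p_1 + 3·p_2).
Here 4·4.2 + 3·13 = 55.8, giving x_2* = 22.3118.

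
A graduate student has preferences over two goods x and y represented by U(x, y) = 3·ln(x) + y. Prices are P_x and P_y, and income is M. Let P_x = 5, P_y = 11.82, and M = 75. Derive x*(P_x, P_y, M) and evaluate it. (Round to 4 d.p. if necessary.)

MU_x = 3/x, MU_y = 1. Tangency: 3/x = P_x/P_y.
So x*(P_x,P_y) = 3·P_y/P_x, independent of income; and y* = (M − 3·P_y)/P_y.
At the given prices: x* = 3·11.82/5 = 7.092.

x* = 7.092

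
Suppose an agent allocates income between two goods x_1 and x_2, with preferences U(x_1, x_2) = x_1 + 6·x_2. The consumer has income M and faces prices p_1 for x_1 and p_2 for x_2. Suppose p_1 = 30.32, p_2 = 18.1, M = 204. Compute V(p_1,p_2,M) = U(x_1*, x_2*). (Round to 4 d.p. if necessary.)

Linear utility — the consumer picks whichever good has higher MU/price: 1/30.32 = 0.033 vs 6/18.1 = 0.3315.
x_2 gives more utility per dollar, so spend all income on x_2: x_2* = M/p_2, x_1* = 0.
Numerically: x_1* = 0, x_2* = 11.2707.
Utility at the optimum: U(0, 11.2707) = 67.6243.

V = 67.6243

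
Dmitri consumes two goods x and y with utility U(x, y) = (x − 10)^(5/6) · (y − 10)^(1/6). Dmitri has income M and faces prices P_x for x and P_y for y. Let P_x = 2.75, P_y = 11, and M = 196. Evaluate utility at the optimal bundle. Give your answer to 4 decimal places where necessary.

This is Cobb-Douglas in (x−10, y−10): tangency gives 5/6·P_y·(y−10) = 1/6·P_x·(x−10).
After buying the subsistence bundle (10, 10), a share 5/6 of the remaining income goes to x: x* = 10 + 5/6·(M − 10P_x − 10P_y)/P_x.
Discretionary income = 196 − 10·2.75 − 10·11 = 58.5; x* = 10 + 5/6·58.5/2.75 = 27.7273; y* = 10 + 1/6·58.5/11 = 10.8864.
Utility at the optimum: U(27.7273, 10.8864) = 10.7598.

V = 10.7598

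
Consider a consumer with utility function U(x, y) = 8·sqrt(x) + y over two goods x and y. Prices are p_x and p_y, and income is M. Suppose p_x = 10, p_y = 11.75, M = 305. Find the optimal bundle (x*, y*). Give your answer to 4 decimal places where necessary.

x* = 22.09, y* = 7.1574

Utility is quasi-linear in y; the FOC for x is 4/√x = p_x/p_y.
Thus x* = (4·p_y/p_x)² — independent of M — with the rest of income spent on y.
Plugging in: x* = (4·11.75/10)² = 22.09, y* = 7.1574.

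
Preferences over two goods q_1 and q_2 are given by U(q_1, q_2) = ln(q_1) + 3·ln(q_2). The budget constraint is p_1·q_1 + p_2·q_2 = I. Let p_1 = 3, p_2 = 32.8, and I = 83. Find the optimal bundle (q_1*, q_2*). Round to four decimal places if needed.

q_1* = 6.9167, q_2* = 1.8979

Demand: q_1*(p_1,p_2,I) = 0.25·I/p_1 and q_2* = 0.75·I/p_2.
At p_1=3, p_2=32.8, I=83: q_1* = 0.25·83/3 = 6.9167, q_2* = 1.8979.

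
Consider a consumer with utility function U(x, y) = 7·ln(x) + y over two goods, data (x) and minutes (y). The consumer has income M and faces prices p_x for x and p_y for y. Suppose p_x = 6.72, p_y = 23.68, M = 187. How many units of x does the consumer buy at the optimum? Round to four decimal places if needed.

MU_x = 7/x, MU_y = 1. Tangency: 7/x = p_x/p_y.
So x*(p_x,p_y) = 7·p_y/p_x, independent of income; and y* = (M − 7·p_y)/p_y.
At the given prices: x* = 7·23.68/6.72 = 24.6667.

x* = 24.6667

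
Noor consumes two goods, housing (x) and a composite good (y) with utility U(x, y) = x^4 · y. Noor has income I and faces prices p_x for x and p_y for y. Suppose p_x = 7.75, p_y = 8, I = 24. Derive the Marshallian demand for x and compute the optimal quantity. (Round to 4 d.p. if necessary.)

x* = 2.4774

Tangency: MRS = 4·y/x = p_x/p_y.
So 4·p_y·y = p_x·x; combined with the budget, a share 0.8 of income goes to x.
Demand: x*(p_x,p_y,I) = 0.8·I/p_x and y* = 0.2·I/p_y.
At p_x=7.75, p_y=8, I=24: x* = 0.8·24/7.75 = 2.4774.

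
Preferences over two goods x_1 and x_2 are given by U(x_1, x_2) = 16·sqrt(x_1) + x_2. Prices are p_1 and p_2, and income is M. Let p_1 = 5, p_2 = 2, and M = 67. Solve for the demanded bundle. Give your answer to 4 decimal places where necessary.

x_1* = 10.24, x_2* = 7.9

MU_x_1 = 8/√x_1, MU_x_2 = 1. Tangency: 8/√x_1 = p_1/p_2.
Solve: √x_1 = 8·p_2/p_1, so x_1*(p_1,p_2) = (8·p_2/p_1)², and x_2* = (M − p_1·x_1*)/p_2.
Plugging in: x_1* = (8·2/5)² = 10.24, x_2* = 7.9.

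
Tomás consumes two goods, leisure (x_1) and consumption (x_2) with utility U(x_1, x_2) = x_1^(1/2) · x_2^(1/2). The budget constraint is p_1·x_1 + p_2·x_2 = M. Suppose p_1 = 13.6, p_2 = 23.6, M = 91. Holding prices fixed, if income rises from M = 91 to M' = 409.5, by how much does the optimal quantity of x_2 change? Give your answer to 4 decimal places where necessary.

The MRS is x_2/x_1. Set MRS = p_1/p_2.
Rearranging, p_2·x_2 = p_1·x_1. Substituting into the budget gives p_1·x_1·(1 + 1) = M.
Demand: x_1*(p_1,p_2,M) = 0.5·M/p_1 and x_2* = 0.5·M/p_2.
At p_1=13.6, p_2=23.6, M=91: x_2* = 0.5·91/23.6 = 1.928.
At M' = 409.5: x_2* = 8.6758. Change: 8.6758 − 1.928 = 6.7479.

Δx_2* = 6.7479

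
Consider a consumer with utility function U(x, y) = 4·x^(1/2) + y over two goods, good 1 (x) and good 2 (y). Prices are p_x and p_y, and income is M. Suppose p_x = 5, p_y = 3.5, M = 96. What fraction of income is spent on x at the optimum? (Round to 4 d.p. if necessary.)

share on x = 0.1021

Set MRS = p_x/p_y: 2·x^(−1/2) = p_x/p_y.
Solve: √x = 2·p_y/p_x, so x*(p_x,p_y) = (2·p_y/p_x)², and y* = (M − p_x·x*)/p_y.
Plugging in: x* = (2·3.5/5)² = 1.96, y* = 24.6286.
Expenditure on x: 5·1.96 = 9.8; share = 0.1021.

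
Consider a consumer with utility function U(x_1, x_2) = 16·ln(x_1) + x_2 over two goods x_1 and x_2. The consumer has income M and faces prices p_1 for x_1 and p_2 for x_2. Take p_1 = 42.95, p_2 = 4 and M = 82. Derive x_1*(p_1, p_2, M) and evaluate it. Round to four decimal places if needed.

MU_x_1 = 16/x_1, MU_x_2 = 1. Tangency: 16/x_1 = p_1/p_2.
So x_1*(p_1,p_2) = 16·p_2/p_1, independent of income; and x_2* = (M − 16·p_2)/p_2.
At the given prices: x_1* = 16·4/42.95 = 1.4901.

x_1* = 1.4901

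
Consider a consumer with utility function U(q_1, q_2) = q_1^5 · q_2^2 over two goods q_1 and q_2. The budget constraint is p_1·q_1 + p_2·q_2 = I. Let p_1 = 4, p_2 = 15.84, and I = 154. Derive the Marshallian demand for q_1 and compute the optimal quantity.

q_1* = 27.5

At p_1=4, p_2=15.84, I=154: q_1* = 5/7·154/4 = 27.5.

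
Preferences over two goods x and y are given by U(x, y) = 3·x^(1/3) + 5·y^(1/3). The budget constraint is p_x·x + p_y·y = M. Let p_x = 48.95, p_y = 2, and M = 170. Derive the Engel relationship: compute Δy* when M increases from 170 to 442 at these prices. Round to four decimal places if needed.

MU_x ∝ 3·x^(-2/3), MU_y ∝ 5·y^(-2/3), so MRS = (3/5)·(y/x)^(2/3) = p_x/p_y.
Hence y/x = ((5/3)·p_x/p_y)^(1/(2/3)), i.e. raised to the 1.5 power.
With the ratio pinned down, the budget gives x* = M/(p_x + p_y·(y/x)) and y* = (y/x)·x*.
Numerically y/x = 260.529661, so x* = 170/(48.95 + 2·260.529661) = 0.2982 and y* = 260.529661·0.2982 = 77.7006.
At M' = 442: y* = 202.0215. Change: 202.0215 − 77.7006 = 124.3209.

Δy* = 124.3209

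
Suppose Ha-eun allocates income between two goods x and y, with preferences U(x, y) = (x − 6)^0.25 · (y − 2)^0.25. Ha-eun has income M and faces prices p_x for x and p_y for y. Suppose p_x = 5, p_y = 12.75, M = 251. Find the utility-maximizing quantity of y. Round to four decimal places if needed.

MRS = (y−2)/(x−6). Tangency with p_x/p_y gives y−2 = (p_x/p_y)·(x−6).
Substituting into the budget: x* = 6 + 0.5·(M − 6·p_x − 2·p_y)/p_x, and y* = 2 + 0.5·(…)/p_y.
Discretionary income = 251 − 6·5 − 2·12.75 = 195.5; y* = 2 + 0.5·195.5/12.75 = 9.6667.

y* = 9.6667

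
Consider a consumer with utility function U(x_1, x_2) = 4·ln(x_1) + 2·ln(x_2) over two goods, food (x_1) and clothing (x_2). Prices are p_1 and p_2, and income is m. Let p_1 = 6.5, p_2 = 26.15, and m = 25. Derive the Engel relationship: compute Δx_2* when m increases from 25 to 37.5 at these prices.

MU_x_1/MU_x_2 = (4·x_2)/(2·x_1); tangency sets this equal to p_1/p_2.
So 4·p_2·x_2 = 2·p_1·x_1; combined with the budget, a share 2/3 of income goes to x_1.
Demand: x_1*(p_1,p_2,m) = 2/3·m/p_1 and x_2* = 1/3·m/p_2.
At p_1=6.5, p_2=26.15, m=25: x_2* = 1/3·25/26.15 = 0.3187.
At m' = 37.5: x_2* = 0.478. Change: 0.478 − 0.3187 = 0.1593.

Δx_2* = 0.1593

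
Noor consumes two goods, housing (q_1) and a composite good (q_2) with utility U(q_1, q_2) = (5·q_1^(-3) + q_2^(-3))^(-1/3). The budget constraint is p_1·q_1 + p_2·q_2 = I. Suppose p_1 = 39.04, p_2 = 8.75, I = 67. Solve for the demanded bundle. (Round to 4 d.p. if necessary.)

q_1* = 1.4092, q_2* = 1.3696

MU_q_1 ∝ 5·q_1^(-4), MU_q_2 ∝ q_2^(-4), so MRS = 5·(q_2/q_1)^(4) = p_1/p_2.
Hence q_2/q_1 = ((1/5)·p_1/p_2)^(1/(4)), i.e. raised to the 0.25 power.
Substitute q_2 = (q_2/q_1)·q_1 into the budget: q_1* = I/(p_1 + p_2·(q_2/q_1)).
Numerically q_2/q_1 = 0.971925, so q_1* = 67/(39.04 + 8.75·0.971925) = 1.4092 and q_2* = 0.971925·1.4092 = 1.3696.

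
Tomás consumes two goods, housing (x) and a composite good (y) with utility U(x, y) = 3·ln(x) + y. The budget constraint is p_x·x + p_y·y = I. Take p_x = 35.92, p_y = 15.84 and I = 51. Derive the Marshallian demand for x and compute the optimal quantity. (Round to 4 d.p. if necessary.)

Set MRS = p_x/p_y: (3/x)/1 = p_x/p_y.
So x*(p_x,p_y) = 3·p_y/p_x, independent of income; and y* = (I − 3·p_y)/p_y.
At the given prices: x* = 3·15.84/35.92 = 1.3229.

x* = 1.3229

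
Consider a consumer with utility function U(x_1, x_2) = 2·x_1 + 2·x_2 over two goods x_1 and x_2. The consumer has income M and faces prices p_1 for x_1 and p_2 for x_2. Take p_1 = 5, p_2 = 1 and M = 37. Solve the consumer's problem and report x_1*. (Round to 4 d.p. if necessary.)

x_1* = 0

Perfect substitutes: compare marginal utility per dollar. 2/p_1 vs 2/p_2 → 0.4 vs 2.
x_2 gives more utility per dollar, so spend all income on x_2: x_2* = M/p_2, x_1* = 0.
Numerically: x_1* = 0, x_2* = 37.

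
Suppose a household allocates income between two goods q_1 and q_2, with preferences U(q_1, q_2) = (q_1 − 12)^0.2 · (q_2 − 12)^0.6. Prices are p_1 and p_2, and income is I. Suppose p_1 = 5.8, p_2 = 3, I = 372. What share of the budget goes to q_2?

share on q_2 = 0.6339

Discretionary income = 372 − 12·5.8 − 12·3 = 266.4; q_1* = 12 + 0.25·266.4/5.8 = 23.4828; q_2* = 12 + 0.75·266.4/3 = 78.6.
Expenditure on q_2: 3·78.6 = 235.8; share = 0.6339.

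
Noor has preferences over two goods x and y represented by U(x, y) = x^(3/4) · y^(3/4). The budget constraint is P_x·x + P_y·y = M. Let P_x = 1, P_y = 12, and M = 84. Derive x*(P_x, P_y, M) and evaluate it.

x* = 42

Tangency: MRS = y/x = P_x/P_y.
Rearranging, P_y·y = P_x·x. Substituting into the budget gives P_x·x·(1 + 1) = M.
Demand: x*(P_x,P_y,M) = 0.5·M/P_x and y* = 0.5·M/P_y.
At P_x=1, P_y=12, M=84: x* = 0.5·84/1 = 42.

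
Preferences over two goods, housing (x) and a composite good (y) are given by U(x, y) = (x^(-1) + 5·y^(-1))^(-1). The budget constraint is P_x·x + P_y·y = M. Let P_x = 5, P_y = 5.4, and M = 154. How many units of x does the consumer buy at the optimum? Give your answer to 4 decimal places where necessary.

x* = 9.2665

Substitute y = (y/x)·x into the budget: x* = M/(P_x + P_y·(y/x)).
Numerically y/x = 2.151657, so x* = 154/(5 + 5.4·2.151657) = 9.2665.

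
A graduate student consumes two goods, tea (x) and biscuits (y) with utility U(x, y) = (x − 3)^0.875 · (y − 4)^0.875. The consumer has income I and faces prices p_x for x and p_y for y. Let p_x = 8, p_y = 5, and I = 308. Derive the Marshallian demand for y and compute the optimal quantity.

Substituting into the budget: x* = 3 + 0.5·(I − 3·p_x − 4·p_y)/p_x, and y* = 4 + 0.5·(…)/p_y.
Discretionary income = 308 − 3·8 − 4·5 = 264; y* = 4 + 0.5·264/5 = 30.4.

y* = 30.4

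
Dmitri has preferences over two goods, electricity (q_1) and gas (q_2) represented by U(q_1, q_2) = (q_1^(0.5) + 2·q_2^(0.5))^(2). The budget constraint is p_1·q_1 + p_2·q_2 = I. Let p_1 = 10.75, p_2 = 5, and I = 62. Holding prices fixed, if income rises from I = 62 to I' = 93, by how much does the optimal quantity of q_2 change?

Δq_2* = 5.5542

MU_q_1 ∝ q_1^(-0.5), MU_q_2 ∝ 2·q_2^(-0.5), so MRS = (1/2)·(q_2/q_1)^(0.5) = p_1/p_2.
Solve for the ratio: q_2/q_1 = [2·p_1/p_2]^(2).
With the ratio pinned down, the budget gives q_1* = I/(p_1 + p_2·(q_2/q_1)) and q_2* = (q_2/q_1)·q_1*.
Numerically q_2/q_1 = 18.49, so q_1* = 62/(10.75 + 5·18.49) = 0.6008 and q_2* = 18.49·0.6008 = 11.1083.
At I' = 93: q_2* = 16.6625. Change: 16.6625 − 11.1083 = 5.5542.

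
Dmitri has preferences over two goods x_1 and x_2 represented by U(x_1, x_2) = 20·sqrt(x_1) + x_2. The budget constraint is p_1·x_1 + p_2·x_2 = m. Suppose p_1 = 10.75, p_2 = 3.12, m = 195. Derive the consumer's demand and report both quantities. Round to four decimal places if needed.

x_1* = 8.4235, x_2* = 33.4767

Plugging in: x_1* = (10·3.12/10.75)² = 8.4235, x_2* = 33.4767.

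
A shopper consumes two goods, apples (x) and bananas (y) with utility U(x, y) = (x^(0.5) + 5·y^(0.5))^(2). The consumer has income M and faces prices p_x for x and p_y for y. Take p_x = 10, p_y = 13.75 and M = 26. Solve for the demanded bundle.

x* = 0.1355, y* = 1.7923

From the CES first-order condition, (1/5)·(y/x)^(0.5) = p_x/p_y.
Solve for the ratio: y/x = [5·p_x/p_y]^(2).
With the ratio pinned down, the budget gives x* = M/(p_x + p_y·(y/x)) and y* = (y/x)·x*.
Numerically y/x = 13.22314, so x* = 26/(10 + 13.75·13.22314) = 0.1355 and y* = 13.22314·0.1355 = 1.7923.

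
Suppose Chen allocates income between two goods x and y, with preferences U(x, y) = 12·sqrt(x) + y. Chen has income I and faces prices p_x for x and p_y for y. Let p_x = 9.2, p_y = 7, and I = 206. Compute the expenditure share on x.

share on x = 0.9308

Utility is quasi-linear in y; the FOC for x is 6/√x = p_x/p_y.
Solve: √x = 6·p_y/p_x, so x*(p_x,p_y) = (6·p_y/p_x)², and y* = (I − p_x·x*)/p_y.
Plugging in: x* = (6·7/9.2)² = 20.8412, y* = 2.0373.
Expenditure on x: 9.2·20.8412 = 191.7391; share = 0.9308.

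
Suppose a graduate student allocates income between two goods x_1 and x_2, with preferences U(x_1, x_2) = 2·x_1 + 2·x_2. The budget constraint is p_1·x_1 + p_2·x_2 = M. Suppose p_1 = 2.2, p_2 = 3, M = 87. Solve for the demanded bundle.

x_1* = 39.5455, x_2* = 0

Perfect substitutes: compare marginal utility per dollar. 2/p_1 vs 2/p_2 → 0.9091 vs 0.6667.
x_1 gives more utility per dollar, so spend all income on x_1: x_1* = M/p_1, x_2* = 0.
Numerically: x_1* = 39.5455, x_2* = 0.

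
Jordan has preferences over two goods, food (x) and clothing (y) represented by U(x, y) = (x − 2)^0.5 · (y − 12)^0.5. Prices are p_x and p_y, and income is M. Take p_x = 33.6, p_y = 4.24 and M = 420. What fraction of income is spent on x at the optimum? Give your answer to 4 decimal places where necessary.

share on x = 0.5194

Let x' = x−2, y' = y−12. MRS = y'/x' = p_x/p_y.
Substituting into the budget: x* = 2 + 0.5·(M − 2·p_x − 12·p_y)/p_x, and y* = 12 + 0.5·(…)/p_y.
Discretionary income = 420 − 2·33.6 − 12·4.24 = 301.92; x* = 2 + 0.5·301.92/33.6 = 6.4929; y* = 12 + 0.5·301.92/4.24 = 47.6038.
Expenditure on x: 33.6·6.4929 = 218.16; share = 0.5194.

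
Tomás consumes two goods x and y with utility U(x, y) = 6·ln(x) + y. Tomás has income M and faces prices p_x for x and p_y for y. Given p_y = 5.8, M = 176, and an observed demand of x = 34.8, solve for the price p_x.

MU_x = 6/x, MU_y = 1. Tangency: 6/x = p_x/p_y.
So x*(p_x,p_y) = 6·p_y/p_x, independent of income; and y* = (M − 6·p_y)/p_y.
Set x* = 34.8 in the demand function and solve for p_x: p_x = 1.

p_x = 1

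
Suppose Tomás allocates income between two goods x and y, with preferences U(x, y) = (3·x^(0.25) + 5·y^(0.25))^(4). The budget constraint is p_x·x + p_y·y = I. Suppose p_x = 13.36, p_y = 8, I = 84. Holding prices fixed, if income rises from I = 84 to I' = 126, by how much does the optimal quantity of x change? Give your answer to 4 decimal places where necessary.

MU_x ∝ 3·x^(-0.75), MU_y ∝ 5·y^(-0.75), so MRS = (3/5)·(y/x)^(0.75) = p_x/p_y.
Hence y/x = ((5/3)·p_x/p_y)^(1/(0.75)), i.e. raised to the 4/3 power.
With the ratio pinned down, the budget gives x* = I/(p_x + p_y·(y/x)) and y* = (y/x)·x*.
Numerically y/x = 3.915197, so x* = 84/(13.36 + 8·3.915197) = 1.88.
At I' = 126: x* = 2.82. Change: 2.82 − 1.88 = 0.94.

Δx* = 0.94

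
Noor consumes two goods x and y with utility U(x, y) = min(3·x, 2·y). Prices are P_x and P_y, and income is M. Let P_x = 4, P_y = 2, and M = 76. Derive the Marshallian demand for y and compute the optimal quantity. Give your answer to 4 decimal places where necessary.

y* = 16.2857

With perfect complements, no substitution: consume in ratio x:y = 2:3.
Budget: P_x·x + P_y·(3/2)·x = M, so (2·P_x + 3·P_y)·x = 2·M.
Demand: x*(P_x,P_y,M) = 2·M/(2·P_x + 3·P_y), y* = 3·M/(2·P_x + 3·P_y).
Here 2·4 + 3·2 = 14, giving y* = 16.2857.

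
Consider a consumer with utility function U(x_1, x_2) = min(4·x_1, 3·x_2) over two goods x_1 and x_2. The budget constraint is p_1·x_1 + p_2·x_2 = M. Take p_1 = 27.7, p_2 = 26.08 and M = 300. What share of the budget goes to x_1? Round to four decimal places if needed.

share on x_1 = 0.4434

With perfect complements, no substitution: consume in ratio x_1:x_2 = 3:4.
Budget: p_1·x_1 + p_2·(4/3)·x_1 = M, so (3·p_1 + 4·p_2)·x_1 = 3·M.
Demand: x_1*(p_1,p_2,M) = 3·M/(3·p_1 + 4·p_2), x_2* = 4·M/(3·p_1 + 4·p_2).
Here 3·27.7 + 4·26.08 = 187.42, giving x_1* = 4.802 and x_2* = 6.4027.
Expenditure on x_1: 27.7·4.802 = 133.0168; share = 0.4434.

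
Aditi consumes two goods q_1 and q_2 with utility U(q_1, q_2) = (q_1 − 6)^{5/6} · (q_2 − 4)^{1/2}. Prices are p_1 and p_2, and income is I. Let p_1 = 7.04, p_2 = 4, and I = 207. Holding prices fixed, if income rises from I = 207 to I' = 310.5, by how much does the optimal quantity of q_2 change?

Δq_2* = 9.7031

Let q_1' = q_1−6, q_2' = q_2−4. MRS = (5/3)·q_2'/q_1' = p_1/p_2.
After buying the subsistence bundle (6, 4), a share 0.625 of the remaining income goes to q_1: q_1* = 6 + 0.625·(I − 6p_1 − 4p_2)/p_1.
Discretionary income = 207 − 6·7.04 − 4·4 = 148.76; q_2* = 4 + 0.375·148.76/4 = 17.9462.
At I' = 310.5: q_2* = 27.6494. Change: 27.6494 − 17.9462 = 9.7031.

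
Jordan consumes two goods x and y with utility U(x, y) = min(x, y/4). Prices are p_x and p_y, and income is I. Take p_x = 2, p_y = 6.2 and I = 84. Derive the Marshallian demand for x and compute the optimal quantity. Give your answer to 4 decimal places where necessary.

With perfect complements, no substitution: consume in ratio x:y = 1:4.
Budget: p_x·x + p_y·4·x = I, so (p_x + 4·p_y)·x = I.
Demand: x*(p_x,p_y,I) = I/(p_x + 4·p_y), y* = 4·I/(p_x + 4·p_y).
Here 2 + 4·6.2 = 26.8, giving x* = 3.1343.

x* = 3.1343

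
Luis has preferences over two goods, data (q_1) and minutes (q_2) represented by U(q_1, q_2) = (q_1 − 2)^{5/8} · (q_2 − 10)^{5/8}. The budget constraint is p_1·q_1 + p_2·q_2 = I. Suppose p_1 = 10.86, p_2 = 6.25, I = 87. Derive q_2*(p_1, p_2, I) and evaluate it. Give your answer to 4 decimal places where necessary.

q_2* = 10.2224

Let q_1' = q_1−2, q_2' = q_2−10. MRS = q_2'/q_1' = p_1/p_2.
Substituting into the budget: q_1* = 2 + 0.5·(I − 2·p_1 − 10·p_2)/p_1, and q_2* = 10 + 0.5·(…)/p_2.
Discretionary income = 87 − 2·10.86 − 10·6.25 = 2.78; q_2* = 10 + 0.5·2.78/6.25 = 10.2224.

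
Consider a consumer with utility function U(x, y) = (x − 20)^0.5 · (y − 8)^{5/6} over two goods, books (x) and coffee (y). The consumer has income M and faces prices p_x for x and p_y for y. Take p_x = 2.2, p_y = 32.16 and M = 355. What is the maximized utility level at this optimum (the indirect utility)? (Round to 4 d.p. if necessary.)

V = 3.1366

After buying the subsistence bundle (20, 8), a share 0.375 of the remaining income goes to x: x* = 20 + 0.375·(M − 20p_x − 8p_y)/p_x.
Discretionary income = 355 − 20·2.2 − 8·32.16 = 53.72; x* = 20 + 0.375·53.72/2.2 = 29.1568; y* = 8 + 0.625·53.72/32.16 = 9.044.
Utility at the optimum: U(29.1568, 9.044) = 3.1366.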